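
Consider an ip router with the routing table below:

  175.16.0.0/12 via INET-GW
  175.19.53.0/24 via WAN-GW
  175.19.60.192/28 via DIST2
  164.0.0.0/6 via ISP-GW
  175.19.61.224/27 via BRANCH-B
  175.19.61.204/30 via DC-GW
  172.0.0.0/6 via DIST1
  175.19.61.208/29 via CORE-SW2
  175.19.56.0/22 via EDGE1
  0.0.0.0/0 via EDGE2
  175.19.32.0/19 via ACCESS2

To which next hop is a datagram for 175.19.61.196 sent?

ACCESS2

Routes whose prefix contains 175.19.61.196:
  0.0.0.0/0 (default, matches everything) -> EDGE2
  172.0.0.0/6 (172.0.0.0 - 175.255.255.255) -> DIST1
  175.16.0.0/12 (175.16.0.0 - 175.31.255.255) -> INET-GW
  175.19.32.0/19 (175.19.32.0 - 175.19.63.255) -> ACCESS2
More-specific entries that do NOT match:
  175.19.61.204/30 (175.19.61.204 - 175.19.61.207) does not contain 175.19.61.196
  175.19.61.208/29 (175.19.61.208 - 175.19.61.215) does not contain 175.19.61.196
  175.19.60.192/28 (175.19.60.192 - 175.19.60.207) does not contain 175.19.61.196
  175.19.61.224/27 (175.19.61.224 - 175.19.61.255) does not contain 175.19.61.196
  175.19.53.0/24 (175.19.53.0 - 175.19.53.255) does not contain 175.19.61.196
  175.19.56.0/22 (175.19.56.0 - 175.19.59.255) does not contain 175.19.61.196
Longest matching prefix is /19 -> next hop ACCESS2.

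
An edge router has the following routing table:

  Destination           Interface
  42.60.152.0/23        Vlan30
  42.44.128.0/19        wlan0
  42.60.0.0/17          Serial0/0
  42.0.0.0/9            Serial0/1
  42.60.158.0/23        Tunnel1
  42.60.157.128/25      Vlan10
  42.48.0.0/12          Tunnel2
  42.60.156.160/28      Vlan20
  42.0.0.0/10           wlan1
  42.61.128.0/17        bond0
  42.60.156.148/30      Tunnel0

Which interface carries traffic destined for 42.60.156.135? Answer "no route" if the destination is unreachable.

Tunnel2

Routes whose prefix contains 42.60.156.135:
  42.0.0.0/9 (42.0.0.0 - 42.127.255.255) -> Serial0/1
  42.0.0.0/10 (42.0.0.0 - 42.63.255.255) -> wlan1
  42.48.0.0/12 (42.48.0.0 - 42.63.255.255) -> Tunnel2
More-specific entries that do NOT match:
  42.60.156.148/30 (42.60.156.148 - 42.60.156.151) does not contain 42.60.156.135
  42.60.156.160/28 (42.60.156.160 - 42.60.156.175) does not contain 42.60.156.135
  42.60.157.128/25 (42.60.157.128 - 42.60.157.255) does not contain 42.60.156.135
  42.60.152.0/23 (42.60.152.0 - 42.60.153.255) does not contain 42.60.156.135
  42.60.158.0/23 (42.60.158.0 - 42.60.159.255) does not contain 42.60.156.135
  42.44.128.0/19 (42.44.128.0 - 42.44.159.255) does not contain 42.60.156.135
  42.60.0.0/17 (42.60.0.0 - 42.60.127.255) does not contain 42.60.156.135
  42.61.128.0/17 (42.61.128.0 - 42.61.255.255) does not contain 42.60.156.135
Longest matching prefix is /12 -> interface Tunnel2.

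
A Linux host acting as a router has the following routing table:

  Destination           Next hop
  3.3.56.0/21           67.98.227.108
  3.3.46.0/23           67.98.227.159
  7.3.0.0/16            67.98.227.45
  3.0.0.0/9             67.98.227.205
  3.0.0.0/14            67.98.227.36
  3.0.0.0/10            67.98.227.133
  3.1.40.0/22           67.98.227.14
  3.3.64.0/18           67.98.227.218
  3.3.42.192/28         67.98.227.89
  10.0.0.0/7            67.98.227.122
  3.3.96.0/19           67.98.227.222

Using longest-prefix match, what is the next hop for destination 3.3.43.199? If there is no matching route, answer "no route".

67.98.227.36

Routes whose prefix contains 3.3.43.199:
  3.0.0.0/9 (3.0.0.0 - 3.127.255.255) -> 67.98.227.205
  3.0.0.0/10 (3.0.0.0 - 3.63.255.255) -> 67.98.227.133
  3.0.0.0/14 (3.0.0.0 - 3.3.255.255) -> 67.98.227.36
More-specific entries that do NOT match:
  3.3.42.192/28 (3.3.42.192 - 3.3.42.207) does not contain 3.3.43.199
  3.3.46.0/23 (3.3.46.0 - 3.3.47.255) does not contain 3.3.43.199
  3.1.40.0/22 (3.1.40.0 - 3.1.43.255) does not contain 3.3.43.199
  3.3.56.0/21 (3.3.56.0 - 3.3.63.255) does not contain 3.3.43.199
  3.3.96.0/19 (3.3.96.0 - 3.3.127.255) does not contain 3.3.43.199
  3.3.64.0/18 (3.3.64.0 - 3.3.127.255) does not contain 3.3.43.199
  7.3.0.0/16 (7.3.0.0 - 7.3.255.255) does not contain 3.3.43.199
Longest matching prefix is /14 -> next hop 67.98.227.36.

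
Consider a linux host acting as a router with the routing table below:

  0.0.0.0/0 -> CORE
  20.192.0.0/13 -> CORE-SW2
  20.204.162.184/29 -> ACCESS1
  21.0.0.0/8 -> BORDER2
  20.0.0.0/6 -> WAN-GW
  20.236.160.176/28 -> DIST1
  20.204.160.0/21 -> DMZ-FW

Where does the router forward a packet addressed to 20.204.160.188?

DMZ-FW

Routes whose prefix contains 20.204.160.188:
  0.0.0.0/0 (default, matches everything) -> CORE
  20.0.0.0/6 (20.0.0.0 - 23.255.255.255) -> WAN-GW
  20.204.160.0/21 (20.204.160.0 - 20.204.167.255) -> DMZ-FW
More-specific entries that do NOT match:
  20.204.162.184/29 (20.204.162.184 - 20.204.162.191) does not contain 20.204.160.188
  20.236.160.176/28 (20.236.160.176 - 20.236.160.191) does not contain 20.204.160.188
Longest matching prefix is /21 -> next hop DMZ-FW.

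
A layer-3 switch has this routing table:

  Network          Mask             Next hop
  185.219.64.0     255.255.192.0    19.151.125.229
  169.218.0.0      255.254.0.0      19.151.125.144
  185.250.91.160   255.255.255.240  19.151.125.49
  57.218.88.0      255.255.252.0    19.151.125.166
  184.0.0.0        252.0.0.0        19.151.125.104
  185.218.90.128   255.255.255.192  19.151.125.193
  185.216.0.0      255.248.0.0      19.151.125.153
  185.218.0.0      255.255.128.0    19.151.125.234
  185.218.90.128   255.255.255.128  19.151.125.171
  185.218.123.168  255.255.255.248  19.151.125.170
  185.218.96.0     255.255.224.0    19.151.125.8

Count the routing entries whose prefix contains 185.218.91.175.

Prefixes containing 185.218.91.175:
  184.0.0.0/6 (184.0.0.0 - 187.255.255.255)
  185.216.0.0/13 (185.216.0.0 - 185.223.255.255)
  185.218.0.0/17 (185.218.0.0 - 185.218.127.255)
Total matching entries: 3.

3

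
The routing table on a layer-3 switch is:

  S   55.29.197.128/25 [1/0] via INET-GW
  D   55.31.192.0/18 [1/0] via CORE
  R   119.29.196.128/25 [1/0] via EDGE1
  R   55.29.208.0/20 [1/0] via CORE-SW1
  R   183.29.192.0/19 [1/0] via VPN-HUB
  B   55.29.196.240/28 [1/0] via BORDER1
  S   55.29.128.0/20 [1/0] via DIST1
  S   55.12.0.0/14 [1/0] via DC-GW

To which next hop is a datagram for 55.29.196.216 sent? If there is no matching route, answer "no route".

no route

No entry's prefix contains 55.29.196.216; there is no default route.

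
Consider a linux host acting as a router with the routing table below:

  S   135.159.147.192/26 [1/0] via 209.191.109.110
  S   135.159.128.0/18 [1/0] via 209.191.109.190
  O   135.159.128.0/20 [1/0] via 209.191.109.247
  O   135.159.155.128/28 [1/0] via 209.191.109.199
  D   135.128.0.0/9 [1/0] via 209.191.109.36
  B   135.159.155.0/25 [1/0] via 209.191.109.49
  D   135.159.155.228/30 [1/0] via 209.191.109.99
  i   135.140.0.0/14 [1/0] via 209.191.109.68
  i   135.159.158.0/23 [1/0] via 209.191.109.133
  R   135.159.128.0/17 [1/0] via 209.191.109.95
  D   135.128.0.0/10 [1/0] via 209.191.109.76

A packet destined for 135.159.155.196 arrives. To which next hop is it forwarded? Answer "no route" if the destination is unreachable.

Routes whose prefix contains 135.159.155.196:
  135.128.0.0/9 (135.128.0.0 - 135.255.255.255) -> 209.191.109.36
  135.128.0.0/10 (135.128.0.0 - 135.191.255.255) -> 209.191.109.76
  135.159.128.0/17 (135.159.128.0 - 135.159.255.255) -> 209.191.109.95
  135.159.128.0/18 (135.159.128.0 - 135.159.191.255) -> 209.191.109.190
More-specific entries that do NOT match:
  135.159.155.228/30 (135.159.155.228 - 135.159.155.231) does not contain 135.159.155.196
  135.159.155.128/28 (135.159.155.128 - 135.159.155.143) does not contain 135.159.155.196
  135.159.147.192/26 (135.159.147.192 - 135.159.147.255) does not contain 135.159.155.196
  135.159.155.0/25 (135.159.155.0 - 135.159.155.127) does not contain 135.159.155.196
  135.159.158.0/23 (135.159.158.0 - 135.159.159.255) does not contain 135.159.155.196
  135.159.128.0/20 (135.159.128.0 - 135.159.143.255) does not contain 135.159.155.196
Longest matching prefix is /18 -> next hop 209.191.109.190.

209.191.109.190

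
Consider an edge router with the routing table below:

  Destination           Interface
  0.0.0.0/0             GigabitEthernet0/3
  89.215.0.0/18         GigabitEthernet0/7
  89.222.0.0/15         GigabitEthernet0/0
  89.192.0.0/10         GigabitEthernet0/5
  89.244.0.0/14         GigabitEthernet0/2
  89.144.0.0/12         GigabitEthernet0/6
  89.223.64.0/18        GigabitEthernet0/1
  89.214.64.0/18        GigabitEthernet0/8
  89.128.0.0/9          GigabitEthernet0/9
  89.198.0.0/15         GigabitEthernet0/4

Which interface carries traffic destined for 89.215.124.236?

GigabitEthernet0/5

Routes whose prefix contains 89.215.124.236:
  0.0.0.0/0 (default, matches everything) -> GigabitEthernet0/3
  89.128.0.0/9 (89.128.0.0 - 89.255.255.255) -> GigabitEthernet0/9
  89.192.0.0/10 (89.192.0.0 - 89.255.255.255) -> GigabitEthernet0/5
More-specific entries that do NOT match:
  89.215.0.0/18 (89.215.0.0 - 89.215.63.255) does not contain 89.215.124.236
  89.223.64.0/18 (89.223.64.0 - 89.223.127.255) does not contain 89.215.124.236
  89.214.64.0/18 (89.214.64.0 - 89.214.127.255) does not contain 89.215.124.236
  89.222.0.0/15 (89.222.0.0 - 89.223.255.255) does not contain 89.215.124.236
  89.198.0.0/15 (89.198.0.0 - 89.199.255.255) does not contain 89.215.124.236
  89.244.0.0/14 (89.244.0.0 - 89.247.255.255) does not contain 89.215.124.236
  89.144.0.0/12 (89.144.0.0 - 89.159.255.255) does not contain 89.215.124.236
Longest matching prefix is /10 -> interface GigabitEthernet0/5.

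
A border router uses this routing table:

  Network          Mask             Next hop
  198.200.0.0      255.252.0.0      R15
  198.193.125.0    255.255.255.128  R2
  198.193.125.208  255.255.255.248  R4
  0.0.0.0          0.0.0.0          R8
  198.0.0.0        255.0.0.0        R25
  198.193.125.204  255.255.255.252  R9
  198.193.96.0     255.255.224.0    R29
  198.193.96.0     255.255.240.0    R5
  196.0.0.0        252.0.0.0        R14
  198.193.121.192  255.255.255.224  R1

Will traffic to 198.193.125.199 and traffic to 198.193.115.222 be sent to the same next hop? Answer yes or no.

198.193.125.199: longest match 198.193.96.0/19 -> R29
198.193.115.222: longest match 198.193.96.0/19 -> R29

yes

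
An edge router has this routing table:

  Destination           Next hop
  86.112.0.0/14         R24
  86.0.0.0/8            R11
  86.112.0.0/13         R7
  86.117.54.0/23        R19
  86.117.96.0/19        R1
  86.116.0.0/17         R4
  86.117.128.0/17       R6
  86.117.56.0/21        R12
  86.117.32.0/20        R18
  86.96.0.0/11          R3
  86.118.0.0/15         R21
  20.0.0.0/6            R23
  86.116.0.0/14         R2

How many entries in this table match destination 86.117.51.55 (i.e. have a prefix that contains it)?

4

Prefixes containing 86.117.51.55:
  86.0.0.0/8 (86.0.0.0 - 86.255.255.255)
  86.96.0.0/11 (86.96.0.0 - 86.127.255.255)
  86.112.0.0/13 (86.112.0.0 - 86.119.255.255)
  86.116.0.0/14 (86.116.0.0 - 86.119.255.255)
Total matching entries: 4.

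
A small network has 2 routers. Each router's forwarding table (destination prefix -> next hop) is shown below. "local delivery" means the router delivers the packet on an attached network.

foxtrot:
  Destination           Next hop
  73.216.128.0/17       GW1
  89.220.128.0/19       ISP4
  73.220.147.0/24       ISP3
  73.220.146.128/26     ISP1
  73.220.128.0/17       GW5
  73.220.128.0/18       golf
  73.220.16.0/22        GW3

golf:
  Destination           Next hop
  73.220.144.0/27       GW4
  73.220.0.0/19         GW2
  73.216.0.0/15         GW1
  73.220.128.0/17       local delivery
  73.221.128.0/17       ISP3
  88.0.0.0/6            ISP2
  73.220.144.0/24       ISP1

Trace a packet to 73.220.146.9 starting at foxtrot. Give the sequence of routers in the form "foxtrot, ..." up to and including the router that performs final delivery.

foxtrot, golf

At foxtrot: longest match for 73.220.146.9 is 73.220.128.0/18 -> golf
At golf: longest match for 73.220.146.9 is 73.220.128.0/17 -> local delivery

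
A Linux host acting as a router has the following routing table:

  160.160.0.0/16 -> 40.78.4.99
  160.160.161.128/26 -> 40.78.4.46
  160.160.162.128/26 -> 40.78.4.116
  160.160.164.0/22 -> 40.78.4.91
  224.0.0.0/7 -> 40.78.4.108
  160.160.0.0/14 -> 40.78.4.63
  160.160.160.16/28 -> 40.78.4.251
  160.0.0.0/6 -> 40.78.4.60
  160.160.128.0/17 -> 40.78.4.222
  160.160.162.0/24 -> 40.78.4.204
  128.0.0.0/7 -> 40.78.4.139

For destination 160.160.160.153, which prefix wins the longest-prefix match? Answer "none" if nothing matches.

Entries matching 160.160.160.153:
  160.0.0.0/6 (160.0.0.0 - 163.255.255.255)
  160.160.0.0/14 (160.160.0.0 - 160.163.255.255)
  160.160.0.0/16 (160.160.0.0 - 160.160.255.255)
  160.160.128.0/17 (160.160.128.0 - 160.160.255.255)
Most specific is 160.160.128.0/17.

160.160.128.0/17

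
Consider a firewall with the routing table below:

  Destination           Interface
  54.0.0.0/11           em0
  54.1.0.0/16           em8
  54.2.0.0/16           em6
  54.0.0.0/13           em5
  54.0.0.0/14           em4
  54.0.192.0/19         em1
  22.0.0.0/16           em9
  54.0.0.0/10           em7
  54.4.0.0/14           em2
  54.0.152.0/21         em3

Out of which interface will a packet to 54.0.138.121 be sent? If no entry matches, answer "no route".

Routes whose prefix contains 54.0.138.121:
  54.0.0.0/10 (54.0.0.0 - 54.63.255.255) -> em7
  54.0.0.0/11 (54.0.0.0 - 54.31.255.255) -> em0
  54.0.0.0/13 (54.0.0.0 - 54.7.255.255) -> em5
  54.0.0.0/14 (54.0.0.0 - 54.3.255.255) -> em4
More-specific entries that do NOT match:
  54.0.152.0/21 (54.0.152.0 - 54.0.159.255) does not contain 54.0.138.121
  54.0.192.0/19 (54.0.192.0 - 54.0.223.255) does not contain 54.0.138.121
  54.1.0.0/16 (54.1.0.0 - 54.1.255.255) does not contain 54.0.138.121
  54.2.0.0/16 (54.2.0.0 - 54.2.255.255) does not contain 54.0.138.121
  22.0.0.0/16 (22.0.0.0 - 22.0.255.255) does not contain 54.0.138.121
Longest matching prefix is /14 -> interface em4.

em4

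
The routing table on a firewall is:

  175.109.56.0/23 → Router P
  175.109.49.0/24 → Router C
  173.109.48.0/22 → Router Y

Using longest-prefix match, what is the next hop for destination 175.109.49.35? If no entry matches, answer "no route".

Router C

Routes whose prefix contains 175.109.49.35:
  175.109.49.0/24 (175.109.49.0 - 175.109.49.255) -> Router C
Longest matching prefix is /24 -> next hop Router C.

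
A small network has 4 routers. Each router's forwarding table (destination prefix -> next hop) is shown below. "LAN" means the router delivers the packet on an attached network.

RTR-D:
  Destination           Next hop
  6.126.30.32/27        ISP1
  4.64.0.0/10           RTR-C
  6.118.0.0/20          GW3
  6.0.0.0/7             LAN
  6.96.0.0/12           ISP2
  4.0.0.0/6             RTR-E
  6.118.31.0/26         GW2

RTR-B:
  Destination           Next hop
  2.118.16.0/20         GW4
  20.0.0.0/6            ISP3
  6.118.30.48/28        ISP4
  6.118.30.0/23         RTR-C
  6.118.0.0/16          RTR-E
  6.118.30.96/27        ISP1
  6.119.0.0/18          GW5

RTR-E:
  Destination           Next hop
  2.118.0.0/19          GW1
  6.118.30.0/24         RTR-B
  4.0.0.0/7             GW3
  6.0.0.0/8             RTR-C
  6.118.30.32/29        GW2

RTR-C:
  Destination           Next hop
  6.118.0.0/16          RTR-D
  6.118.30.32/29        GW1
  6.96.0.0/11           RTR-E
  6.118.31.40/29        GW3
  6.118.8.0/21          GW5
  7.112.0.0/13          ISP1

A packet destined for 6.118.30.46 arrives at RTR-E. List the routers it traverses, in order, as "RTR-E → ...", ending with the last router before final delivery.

At RTR-E: longest match for 6.118.30.46 is 6.118.30.0/24 -> RTR-B
At RTR-B: longest match for 6.118.30.46 is 6.118.30.0/23 -> RTR-C
At RTR-C: longest match for 6.118.30.46 is 6.118.0.0/16 -> RTR-D
At RTR-D: longest match for 6.118.30.46 is 6.0.0.0/7 -> LAN

RTR-E → RTR-B → RTR-C → RTR-D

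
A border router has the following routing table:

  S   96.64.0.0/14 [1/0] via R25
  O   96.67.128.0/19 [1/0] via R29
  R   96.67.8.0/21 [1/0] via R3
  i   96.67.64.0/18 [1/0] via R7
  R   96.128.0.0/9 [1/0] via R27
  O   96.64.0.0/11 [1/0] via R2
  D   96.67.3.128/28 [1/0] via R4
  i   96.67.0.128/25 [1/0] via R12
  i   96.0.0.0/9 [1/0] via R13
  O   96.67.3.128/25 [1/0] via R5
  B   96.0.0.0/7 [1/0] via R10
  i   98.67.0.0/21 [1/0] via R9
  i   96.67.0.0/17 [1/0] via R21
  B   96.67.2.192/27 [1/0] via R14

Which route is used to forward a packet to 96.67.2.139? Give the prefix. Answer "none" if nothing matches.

Entries matching 96.67.2.139:
  96.0.0.0/7 (96.0.0.0 - 97.255.255.255)
  96.0.0.0/9 (96.0.0.0 - 96.127.255.255)
  96.64.0.0/11 (96.64.0.0 - 96.95.255.255)
  96.64.0.0/14 (96.64.0.0 - 96.67.255.255)
  96.67.0.0/17 (96.67.0.0 - 96.67.127.255)
Most specific is 96.67.0.0/17.

96.67.0.0/17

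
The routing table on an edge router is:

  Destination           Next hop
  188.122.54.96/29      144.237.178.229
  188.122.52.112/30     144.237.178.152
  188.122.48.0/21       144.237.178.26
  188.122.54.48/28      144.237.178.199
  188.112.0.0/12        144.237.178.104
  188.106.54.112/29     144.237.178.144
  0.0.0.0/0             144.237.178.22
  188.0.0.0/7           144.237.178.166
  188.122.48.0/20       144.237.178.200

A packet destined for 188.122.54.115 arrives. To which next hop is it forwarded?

144.237.178.26

Routes whose prefix contains 188.122.54.115:
  0.0.0.0/0 (default, matches everything) -> 144.237.178.22
  188.0.0.0/7 (188.0.0.0 - 189.255.255.255) -> 144.237.178.166
  188.112.0.0/12 (188.112.0.0 - 188.127.255.255) -> 144.237.178.104
  188.122.48.0/20 (188.122.48.0 - 188.122.63.255) -> 144.237.178.200
  188.122.48.0/21 (188.122.48.0 - 188.122.55.255) -> 144.237.178.26
More-specific entries that do NOT match:
  188.122.52.112/30 (188.122.52.112 - 188.122.52.115) does not contain 188.122.54.115
  188.122.54.96/29 (188.122.54.96 - 188.122.54.103) does not contain 188.122.54.115
  188.106.54.112/29 (188.106.54.112 - 188.106.54.119) does not contain 188.122.54.115
  188.122.54.48/28 (188.122.54.48 - 188.122.54.63) does not contain 188.122.54.115
Longest matching prefix is /21 -> next hop 144.237.178.26.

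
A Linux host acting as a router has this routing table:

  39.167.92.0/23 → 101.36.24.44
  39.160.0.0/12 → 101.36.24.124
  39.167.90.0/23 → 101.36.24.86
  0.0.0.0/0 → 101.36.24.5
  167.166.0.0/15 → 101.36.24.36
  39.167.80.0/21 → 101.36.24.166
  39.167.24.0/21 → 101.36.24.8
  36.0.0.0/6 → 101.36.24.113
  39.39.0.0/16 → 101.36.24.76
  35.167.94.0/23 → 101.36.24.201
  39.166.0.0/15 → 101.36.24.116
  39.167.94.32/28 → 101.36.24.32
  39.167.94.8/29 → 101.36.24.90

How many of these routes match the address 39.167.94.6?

4

Prefixes containing 39.167.94.6:
  0.0.0.0/0 (default, matches everything)
  36.0.0.0/6 (36.0.0.0 - 39.255.255.255)
  39.160.0.0/12 (39.160.0.0 - 39.175.255.255)
  39.166.0.0/15 (39.166.0.0 - 39.167.255.255)
Total matching entries: 4.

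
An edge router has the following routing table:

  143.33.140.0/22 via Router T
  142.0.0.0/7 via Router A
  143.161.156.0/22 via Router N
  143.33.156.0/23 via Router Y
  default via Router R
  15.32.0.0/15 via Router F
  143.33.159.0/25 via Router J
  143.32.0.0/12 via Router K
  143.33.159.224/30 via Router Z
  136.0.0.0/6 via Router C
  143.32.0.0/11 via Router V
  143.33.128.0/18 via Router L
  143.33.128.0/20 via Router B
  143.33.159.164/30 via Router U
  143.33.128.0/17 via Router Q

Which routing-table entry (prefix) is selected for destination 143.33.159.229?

143.33.128.0/18

Entries matching 143.33.159.229:
  0.0.0.0/0 (default, matches everything)
  142.0.0.0/7 (142.0.0.0 - 143.255.255.255)
  143.32.0.0/11 (143.32.0.0 - 143.63.255.255)
  143.32.0.0/12 (143.32.0.0 - 143.47.255.255)
  143.33.128.0/17 (143.33.128.0 - 143.33.255.255)
  143.33.128.0/18 (143.33.128.0 - 143.33.191.255)
Most specific is 143.33.128.0/18.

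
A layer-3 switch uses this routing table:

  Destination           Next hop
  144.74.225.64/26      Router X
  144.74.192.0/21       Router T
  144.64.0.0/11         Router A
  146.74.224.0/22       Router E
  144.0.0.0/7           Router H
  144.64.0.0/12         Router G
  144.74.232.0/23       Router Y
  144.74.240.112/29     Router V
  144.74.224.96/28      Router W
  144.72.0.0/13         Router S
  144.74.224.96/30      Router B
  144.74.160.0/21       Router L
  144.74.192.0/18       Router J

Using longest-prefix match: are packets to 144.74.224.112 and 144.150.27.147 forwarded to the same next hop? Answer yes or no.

no

144.74.224.112: longest match 144.74.192.0/18 -> Router J
144.150.27.147: longest match 144.0.0.0/7 -> Router H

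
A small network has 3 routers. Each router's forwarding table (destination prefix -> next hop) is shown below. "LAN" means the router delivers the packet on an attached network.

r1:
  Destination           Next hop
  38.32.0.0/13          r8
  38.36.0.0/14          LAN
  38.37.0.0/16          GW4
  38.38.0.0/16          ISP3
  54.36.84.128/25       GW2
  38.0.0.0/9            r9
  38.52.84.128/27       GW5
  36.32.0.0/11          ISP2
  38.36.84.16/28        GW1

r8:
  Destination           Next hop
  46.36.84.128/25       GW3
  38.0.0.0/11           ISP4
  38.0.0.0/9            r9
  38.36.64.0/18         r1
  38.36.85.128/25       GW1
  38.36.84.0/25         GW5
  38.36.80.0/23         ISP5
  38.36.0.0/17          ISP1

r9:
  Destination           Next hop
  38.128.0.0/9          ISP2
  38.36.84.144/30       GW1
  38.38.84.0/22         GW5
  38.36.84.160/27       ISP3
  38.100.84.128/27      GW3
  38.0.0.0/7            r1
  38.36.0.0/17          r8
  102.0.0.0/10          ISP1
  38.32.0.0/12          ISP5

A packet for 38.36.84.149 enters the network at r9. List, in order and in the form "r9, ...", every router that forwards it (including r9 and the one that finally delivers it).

At r9: longest match for 38.36.84.149 is 38.36.0.0/17 -> r8
At r8: longest match for 38.36.84.149 is 38.36.64.0/18 -> r1
At r1: longest match for 38.36.84.149 is 38.36.0.0/14 -> LAN

r9, r8, r1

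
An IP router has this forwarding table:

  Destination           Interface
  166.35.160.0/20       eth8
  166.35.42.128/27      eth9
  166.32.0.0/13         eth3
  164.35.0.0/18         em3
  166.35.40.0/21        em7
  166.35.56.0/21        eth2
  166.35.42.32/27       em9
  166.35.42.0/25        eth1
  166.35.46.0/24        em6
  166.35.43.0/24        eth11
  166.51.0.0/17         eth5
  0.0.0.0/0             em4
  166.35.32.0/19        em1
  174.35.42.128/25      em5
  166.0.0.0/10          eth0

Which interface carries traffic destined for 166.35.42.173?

em7

Routes whose prefix contains 166.35.42.173:
  0.0.0.0/0 (default, matches everything) -> em4
  166.0.0.0/10 (166.0.0.0 - 166.63.255.255) -> eth0
  166.32.0.0/13 (166.32.0.0 - 166.39.255.255) -> eth3
  166.35.32.0/19 (166.35.32.0 - 166.35.63.255) -> em1
  166.35.40.0/21 (166.35.40.0 - 166.35.47.255) -> em7
More-specific entries that do NOT match:
  166.35.42.128/27 (166.35.42.128 - 166.35.42.159) does not contain 166.35.42.173
  166.35.42.32/27 (166.35.42.32 - 166.35.42.63) does not contain 166.35.42.173
  166.35.42.0/25 (166.35.42.0 - 166.35.42.127) does not contain 166.35.42.173
  174.35.42.128/25 (174.35.42.128 - 174.35.42.255) does not contain 166.35.42.173
  166.35.46.0/24 (166.35.46.0 - 166.35.46.255) does not contain 166.35.42.173
  166.35.43.0/24 (166.35.43.0 - 166.35.43.255) does not contain 166.35.42.173
Longest matching prefix is /21 -> interface em7.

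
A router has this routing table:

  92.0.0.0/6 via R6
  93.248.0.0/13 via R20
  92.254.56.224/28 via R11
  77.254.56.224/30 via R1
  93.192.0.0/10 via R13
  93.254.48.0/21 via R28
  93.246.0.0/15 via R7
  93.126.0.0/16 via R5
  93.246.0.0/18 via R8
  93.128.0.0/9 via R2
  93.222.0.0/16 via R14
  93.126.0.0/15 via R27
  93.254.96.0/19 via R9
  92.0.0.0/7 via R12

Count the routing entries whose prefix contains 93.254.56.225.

Prefixes containing 93.254.56.225:
  92.0.0.0/6 (92.0.0.0 - 95.255.255.255)
  92.0.0.0/7 (92.0.0.0 - 93.255.255.255)
  93.128.0.0/9 (93.128.0.0 - 93.255.255.255)
  93.192.0.0/10 (93.192.0.0 - 93.255.255.255)
  93.248.0.0/13 (93.248.0.0 - 93.255.255.255)
Total matching entries: 5.

5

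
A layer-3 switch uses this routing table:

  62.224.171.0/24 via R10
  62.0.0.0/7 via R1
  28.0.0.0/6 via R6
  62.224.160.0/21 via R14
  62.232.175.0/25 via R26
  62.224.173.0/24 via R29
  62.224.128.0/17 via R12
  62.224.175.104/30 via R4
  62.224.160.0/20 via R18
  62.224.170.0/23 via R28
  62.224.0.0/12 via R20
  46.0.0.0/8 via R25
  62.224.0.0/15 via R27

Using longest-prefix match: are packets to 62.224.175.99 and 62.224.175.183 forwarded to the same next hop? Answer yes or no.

yes

62.224.175.99: longest match 62.224.160.0/20 -> R18
62.224.175.183: longest match 62.224.160.0/20 -> R18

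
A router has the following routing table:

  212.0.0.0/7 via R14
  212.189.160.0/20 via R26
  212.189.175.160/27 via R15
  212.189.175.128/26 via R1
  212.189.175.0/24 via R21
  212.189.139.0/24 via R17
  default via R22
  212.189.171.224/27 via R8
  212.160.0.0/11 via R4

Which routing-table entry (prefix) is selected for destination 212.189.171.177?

Entries matching 212.189.171.177:
  0.0.0.0/0 (default, matches everything)
  212.0.0.0/7 (212.0.0.0 - 213.255.255.255)
  212.160.0.0/11 (212.160.0.0 - 212.191.255.255)
  212.189.160.0/20 (212.189.160.0 - 212.189.175.255)
Most specific is 212.189.160.0/20.

212.189.160.0/20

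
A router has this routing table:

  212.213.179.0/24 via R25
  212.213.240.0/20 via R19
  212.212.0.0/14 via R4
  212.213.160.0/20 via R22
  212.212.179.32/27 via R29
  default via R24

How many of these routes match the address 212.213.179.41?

3

Prefixes containing 212.213.179.41:
  0.0.0.0/0 (default, matches everything)
  212.212.0.0/14 (212.212.0.0 - 212.215.255.255)
  212.213.179.0/24 (212.213.179.0 - 212.213.179.255)
Total matching entries: 3.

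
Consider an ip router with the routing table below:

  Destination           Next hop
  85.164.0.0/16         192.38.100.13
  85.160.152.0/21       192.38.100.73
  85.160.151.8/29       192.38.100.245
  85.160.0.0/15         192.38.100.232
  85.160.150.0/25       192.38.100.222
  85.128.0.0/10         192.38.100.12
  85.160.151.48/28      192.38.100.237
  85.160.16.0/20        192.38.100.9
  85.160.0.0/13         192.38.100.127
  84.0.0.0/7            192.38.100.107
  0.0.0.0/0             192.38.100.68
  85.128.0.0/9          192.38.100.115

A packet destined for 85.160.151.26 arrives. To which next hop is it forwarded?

Routes whose prefix contains 85.160.151.26:
  0.0.0.0/0 (default, matches everything) -> 192.38.100.68
  84.0.0.0/7 (84.0.0.0 - 85.255.255.255) -> 192.38.100.107
  85.128.0.0/9 (85.128.0.0 - 85.255.255.255) -> 192.38.100.115
  85.128.0.0/10 (85.128.0.0 - 85.191.255.255) -> 192.38.100.12
  85.160.0.0/13 (85.160.0.0 - 85.167.255.255) -> 192.38.100.127
  85.160.0.0/15 (85.160.0.0 - 85.161.255.255) -> 192.38.100.232
More-specific entries that do NOT match:
  85.160.151.8/29 (85.160.151.8 - 85.160.151.15) does not contain 85.160.151.26
  85.160.151.48/28 (85.160.151.48 - 85.160.151.63) does not contain 85.160.151.26
  85.160.150.0/25 (85.160.150.0 - 85.160.150.127) does not contain 85.160.151.26
  85.160.152.0/21 (85.160.152.0 - 85.160.159.255) does not contain 85.160.151.26
  85.160.16.0/20 (85.160.16.0 - 85.160.31.255) does not contain 85.160.151.26
  85.164.0.0/16 (85.164.0.0 - 85.164.255.255) does not contain 85.160.151.26
Longest matching prefix is /15 -> next hop 192.38.100.232.

192.38.100.232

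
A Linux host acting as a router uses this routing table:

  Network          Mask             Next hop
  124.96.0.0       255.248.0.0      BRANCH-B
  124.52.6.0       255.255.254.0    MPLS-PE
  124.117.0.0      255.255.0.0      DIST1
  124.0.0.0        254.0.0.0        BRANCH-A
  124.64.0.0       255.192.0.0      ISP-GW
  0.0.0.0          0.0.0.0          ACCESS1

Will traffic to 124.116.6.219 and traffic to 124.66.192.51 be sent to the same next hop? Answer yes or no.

yes

124.116.6.219: longest match 124.64.0.0/10 -> ISP-GW
124.66.192.51: longest match 124.64.0.0/10 -> ISP-GW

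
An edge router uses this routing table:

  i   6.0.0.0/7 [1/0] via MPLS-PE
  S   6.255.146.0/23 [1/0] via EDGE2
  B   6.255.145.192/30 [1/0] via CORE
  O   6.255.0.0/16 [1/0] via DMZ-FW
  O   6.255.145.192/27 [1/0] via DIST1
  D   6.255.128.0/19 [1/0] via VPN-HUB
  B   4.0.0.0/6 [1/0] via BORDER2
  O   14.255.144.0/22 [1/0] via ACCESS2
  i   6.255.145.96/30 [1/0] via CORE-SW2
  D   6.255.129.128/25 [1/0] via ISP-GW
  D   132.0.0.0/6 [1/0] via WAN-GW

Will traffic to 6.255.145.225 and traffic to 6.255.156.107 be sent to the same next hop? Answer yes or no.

yes

6.255.145.225: longest match 6.255.128.0/19 -> VPN-HUB
6.255.156.107: longest match 6.255.128.0/19 -> VPN-HUB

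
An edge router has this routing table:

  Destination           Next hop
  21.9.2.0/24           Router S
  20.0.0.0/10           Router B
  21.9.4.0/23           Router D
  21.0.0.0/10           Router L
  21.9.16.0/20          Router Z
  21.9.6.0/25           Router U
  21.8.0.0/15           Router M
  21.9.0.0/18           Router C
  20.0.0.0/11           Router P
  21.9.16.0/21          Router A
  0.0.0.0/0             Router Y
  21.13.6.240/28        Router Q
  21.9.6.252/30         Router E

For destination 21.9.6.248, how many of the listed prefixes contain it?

Prefixes containing 21.9.6.248:
  0.0.0.0/0 (default, matches everything)
  21.0.0.0/10 (21.0.0.0 - 21.63.255.255)
  21.8.0.0/15 (21.8.0.0 - 21.9.255.255)
  21.9.0.0/18 (21.9.0.0 - 21.9.63.255)
Total matching entries: 4.

4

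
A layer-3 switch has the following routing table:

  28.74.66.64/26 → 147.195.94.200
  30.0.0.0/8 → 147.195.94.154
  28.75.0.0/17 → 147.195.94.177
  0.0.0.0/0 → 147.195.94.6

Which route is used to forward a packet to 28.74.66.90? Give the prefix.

Entries matching 28.74.66.90:
  0.0.0.0/0 (default, matches everything)
  28.74.66.64/26 (28.74.66.64 - 28.74.66.127)
Most specific is 28.74.66.64/26.

28.74.66.64/26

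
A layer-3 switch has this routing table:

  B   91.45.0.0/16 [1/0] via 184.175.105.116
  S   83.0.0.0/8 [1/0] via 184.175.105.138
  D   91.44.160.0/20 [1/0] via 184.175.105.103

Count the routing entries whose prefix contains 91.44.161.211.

1

Prefixes containing 91.44.161.211:
  91.44.160.0/20 (91.44.160.0 - 91.44.175.255)
Total matching entries: 1.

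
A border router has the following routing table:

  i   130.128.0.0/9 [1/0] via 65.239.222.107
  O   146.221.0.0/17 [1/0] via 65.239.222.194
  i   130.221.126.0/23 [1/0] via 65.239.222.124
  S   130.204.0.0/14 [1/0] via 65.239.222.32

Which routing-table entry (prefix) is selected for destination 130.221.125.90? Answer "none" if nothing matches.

Entries matching 130.221.125.90:
  130.128.0.0/9 (130.128.0.0 - 130.255.255.255)
Most specific is 130.128.0.0/9.

130.128.0.0/9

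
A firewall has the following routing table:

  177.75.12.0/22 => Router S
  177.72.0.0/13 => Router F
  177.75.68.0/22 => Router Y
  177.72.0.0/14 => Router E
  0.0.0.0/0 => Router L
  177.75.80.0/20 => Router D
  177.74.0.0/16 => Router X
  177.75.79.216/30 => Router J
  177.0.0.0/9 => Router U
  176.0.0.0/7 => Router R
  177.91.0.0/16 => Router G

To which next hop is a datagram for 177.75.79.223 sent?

Router E

Routes whose prefix contains 177.75.79.223:
  0.0.0.0/0 (default, matches everything) -> Router L
  176.0.0.0/7 (176.0.0.0 - 177.255.255.255) -> Router R
  177.0.0.0/9 (177.0.0.0 - 177.127.255.255) -> Router U
  177.72.0.0/13 (177.72.0.0 - 177.79.255.255) -> Router F
  177.72.0.0/14 (177.72.0.0 - 177.75.255.255) -> Router E
More-specific entries that do NOT match:
  177.75.79.216/30 (177.75.79.216 - 177.75.79.219) does not contain 177.75.79.223
  177.75.12.0/22 (177.75.12.0 - 177.75.15.255) does not contain 177.75.79.223
  177.75.68.0/22 (177.75.68.0 - 177.75.71.255) does not contain 177.75.79.223
  177.75.80.0/20 (177.75.80.0 - 177.75.95.255) does not contain 177.75.79.223
  177.74.0.0/16 (177.74.0.0 - 177.74.255.255) does not contain 177.75.79.223
  177.91.0.0/16 (177.91.0.0 - 177.91.255.255) does not contain 177.75.79.223
Longest matching prefix is /14 -> next hop Router E.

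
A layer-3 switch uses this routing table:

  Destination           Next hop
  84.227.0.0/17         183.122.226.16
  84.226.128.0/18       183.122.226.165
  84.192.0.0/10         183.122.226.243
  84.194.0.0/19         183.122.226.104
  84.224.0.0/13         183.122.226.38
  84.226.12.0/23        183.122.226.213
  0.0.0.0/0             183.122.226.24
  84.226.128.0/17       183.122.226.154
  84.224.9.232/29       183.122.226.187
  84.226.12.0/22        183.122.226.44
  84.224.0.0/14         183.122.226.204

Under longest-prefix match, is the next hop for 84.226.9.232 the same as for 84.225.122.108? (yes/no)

84.226.9.232: longest match 84.224.0.0/14 -> 183.122.226.204
84.225.122.108: longest match 84.224.0.0/14 -> 183.122.226.204

yes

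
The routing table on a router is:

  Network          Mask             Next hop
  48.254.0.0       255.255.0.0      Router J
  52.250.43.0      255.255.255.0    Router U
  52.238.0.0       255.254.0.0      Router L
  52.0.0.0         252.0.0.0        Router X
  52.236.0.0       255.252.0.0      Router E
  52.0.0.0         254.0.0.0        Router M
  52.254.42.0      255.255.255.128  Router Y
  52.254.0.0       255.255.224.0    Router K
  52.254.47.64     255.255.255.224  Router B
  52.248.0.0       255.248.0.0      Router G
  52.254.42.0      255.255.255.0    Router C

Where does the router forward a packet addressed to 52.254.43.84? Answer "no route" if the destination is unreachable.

Routes whose prefix contains 52.254.43.84:
  52.0.0.0/6 (52.0.0.0 - 55.255.255.255) -> Router X
  52.0.0.0/7 (52.0.0.0 - 53.255.255.255) -> Router M
  52.248.0.0/13 (52.248.0.0 - 52.255.255.255) -> Router G
More-specific entries that do NOT match:
  52.254.47.64/27 (52.254.47.64 - 52.254.47.95) does not contain 52.254.43.84
  52.254.42.0/25 (52.254.42.0 - 52.254.42.127) does not contain 52.254.43.84
  52.250.43.0/24 (52.250.43.0 - 52.250.43.255) does not contain 52.254.43.84
  52.254.42.0/24 (52.254.42.0 - 52.254.42.255) does not contain 52.254.43.84
  52.254.0.0/19 (52.254.0.0 - 52.254.31.255) does not contain 52.254.43.84
  48.254.0.0/16 (48.254.0.0 - 48.254.255.255) does not contain 52.254.43.84
  52.238.0.0/15 (52.238.0.0 - 52.239.255.255) does not contain 52.254.43.84
  52.236.0.0/14 (52.236.0.0 - 52.239.255.255) does not contain 52.254.43.84
Longest matching prefix is /13 -> next hop Router G.

Router G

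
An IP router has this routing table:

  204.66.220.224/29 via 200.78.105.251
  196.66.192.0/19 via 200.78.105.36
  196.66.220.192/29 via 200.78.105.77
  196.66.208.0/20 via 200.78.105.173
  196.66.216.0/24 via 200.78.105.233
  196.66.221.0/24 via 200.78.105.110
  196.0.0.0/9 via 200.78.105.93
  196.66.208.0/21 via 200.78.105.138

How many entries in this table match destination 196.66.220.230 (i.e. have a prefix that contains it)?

Prefixes containing 196.66.220.230:
  196.0.0.0/9 (196.0.0.0 - 196.127.255.255)
  196.66.192.0/19 (196.66.192.0 - 196.66.223.255)
  196.66.208.0/20 (196.66.208.0 - 196.66.223.255)
Total matching entries: 3.

3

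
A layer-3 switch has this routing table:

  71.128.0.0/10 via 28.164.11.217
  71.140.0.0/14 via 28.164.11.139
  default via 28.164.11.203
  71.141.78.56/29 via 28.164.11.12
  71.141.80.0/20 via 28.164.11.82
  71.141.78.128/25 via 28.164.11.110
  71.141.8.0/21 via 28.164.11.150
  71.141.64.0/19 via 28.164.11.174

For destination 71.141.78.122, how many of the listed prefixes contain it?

4

Prefixes containing 71.141.78.122:
  0.0.0.0/0 (default, matches everything)
  71.128.0.0/10 (71.128.0.0 - 71.191.255.255)
  71.140.0.0/14 (71.140.0.0 - 71.143.255.255)
  71.141.64.0/19 (71.141.64.0 - 71.141.95.255)
Total matching entries: 4.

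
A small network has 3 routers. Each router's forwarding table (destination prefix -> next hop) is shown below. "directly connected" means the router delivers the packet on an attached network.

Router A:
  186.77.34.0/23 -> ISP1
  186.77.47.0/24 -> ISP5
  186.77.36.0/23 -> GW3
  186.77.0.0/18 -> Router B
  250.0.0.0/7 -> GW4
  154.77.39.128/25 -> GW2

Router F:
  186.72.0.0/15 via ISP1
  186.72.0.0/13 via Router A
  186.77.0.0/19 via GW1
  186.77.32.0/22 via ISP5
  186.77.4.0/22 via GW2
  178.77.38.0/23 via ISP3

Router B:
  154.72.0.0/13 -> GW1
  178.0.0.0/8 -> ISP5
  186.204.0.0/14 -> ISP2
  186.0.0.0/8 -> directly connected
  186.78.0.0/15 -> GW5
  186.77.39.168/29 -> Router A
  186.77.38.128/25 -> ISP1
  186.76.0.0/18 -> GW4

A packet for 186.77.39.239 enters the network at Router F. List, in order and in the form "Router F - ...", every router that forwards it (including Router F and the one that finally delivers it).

Router F - Router A - Router B

At Router F: longest match for 186.77.39.239 is 186.72.0.0/13 -> Router A
At Router A: longest match for 186.77.39.239 is 186.77.0.0/18 -> Router B
At Router B: longest match for 186.77.39.239 is 186.0.0.0/8 -> directly connected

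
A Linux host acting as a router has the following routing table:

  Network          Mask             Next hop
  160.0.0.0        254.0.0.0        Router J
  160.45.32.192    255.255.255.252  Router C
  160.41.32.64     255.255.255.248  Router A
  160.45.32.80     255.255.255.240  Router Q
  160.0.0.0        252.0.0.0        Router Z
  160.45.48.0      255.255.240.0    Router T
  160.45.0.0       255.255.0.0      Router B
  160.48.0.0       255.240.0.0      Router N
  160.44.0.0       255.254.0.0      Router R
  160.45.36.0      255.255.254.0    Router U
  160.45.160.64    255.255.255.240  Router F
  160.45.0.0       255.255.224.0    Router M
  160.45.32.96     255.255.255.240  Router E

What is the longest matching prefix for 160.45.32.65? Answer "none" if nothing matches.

160.45.0.0/16

Entries matching 160.45.32.65:
  160.0.0.0/6 (160.0.0.0 - 163.255.255.255)
  160.0.0.0/7 (160.0.0.0 - 161.255.255.255)
  160.44.0.0/15 (160.44.0.0 - 160.45.255.255)
  160.45.0.0/16 (160.45.0.0 - 160.45.255.255)
Most specific is 160.45.0.0/16.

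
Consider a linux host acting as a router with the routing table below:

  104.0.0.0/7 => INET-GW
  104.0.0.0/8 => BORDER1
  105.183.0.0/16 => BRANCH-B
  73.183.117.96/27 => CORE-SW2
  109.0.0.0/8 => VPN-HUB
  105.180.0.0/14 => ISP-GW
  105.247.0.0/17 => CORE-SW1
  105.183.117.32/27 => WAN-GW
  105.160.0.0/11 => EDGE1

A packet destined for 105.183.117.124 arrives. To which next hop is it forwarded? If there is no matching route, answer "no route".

Routes whose prefix contains 105.183.117.124:
  104.0.0.0/7 (104.0.0.0 - 105.255.255.255) -> INET-GW
  105.160.0.0/11 (105.160.0.0 - 105.191.255.255) -> EDGE1
  105.180.0.0/14 (105.180.0.0 - 105.183.255.255) -> ISP-GW
  105.183.0.0/16 (105.183.0.0 - 105.183.255.255) -> BRANCH-B
More-specific entries that do NOT match:
  73.183.117.96/27 (73.183.117.96 - 73.183.117.127) does not contain 105.183.117.124
  105.183.117.32/27 (105.183.117.32 - 105.183.117.63) does not contain 105.183.117.124
  105.247.0.0/17 (105.247.0.0 - 105.247.127.255) does not contain 105.183.117.124
Longest matching prefix is /16 -> next hop BRANCH-B.

BRANCH-B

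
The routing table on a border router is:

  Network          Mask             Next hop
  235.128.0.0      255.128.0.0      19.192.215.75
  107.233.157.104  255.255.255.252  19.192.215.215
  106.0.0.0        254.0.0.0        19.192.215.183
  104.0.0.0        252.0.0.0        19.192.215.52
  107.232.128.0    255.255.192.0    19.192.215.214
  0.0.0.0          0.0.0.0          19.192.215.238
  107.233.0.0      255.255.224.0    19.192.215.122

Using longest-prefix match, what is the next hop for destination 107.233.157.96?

Routes whose prefix contains 107.233.157.96:
  0.0.0.0/0 (default, matches everything) -> 19.192.215.238
  104.0.0.0/6 (104.0.0.0 - 107.255.255.255) -> 19.192.215.52
  106.0.0.0/7 (106.0.0.0 - 107.255.255.255) -> 19.192.215.183
More-specific entries that do NOT match:
  107.233.157.104/30 (107.233.157.104 - 107.233.157.107) does not contain 107.233.157.96
  107.233.0.0/19 (107.233.0.0 - 107.233.31.255) does not contain 107.233.157.96
  107.232.128.0/18 (107.232.128.0 - 107.232.191.255) does not contain 107.233.157.96
  235.128.0.0/9 (235.128.0.0 - 235.255.255.255) does not contain 107.233.157.96
Longest matching prefix is /7 -> next hop 19.192.215.183.

19.192.215.183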